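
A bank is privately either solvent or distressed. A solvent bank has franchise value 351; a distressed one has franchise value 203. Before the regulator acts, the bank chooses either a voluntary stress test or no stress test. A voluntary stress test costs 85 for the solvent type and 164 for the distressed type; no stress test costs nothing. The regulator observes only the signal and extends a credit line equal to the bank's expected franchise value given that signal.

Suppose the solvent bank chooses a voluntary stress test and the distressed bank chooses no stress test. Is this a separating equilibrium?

Yes

Under separation the regulator infers type exactly: stress test → solvent (pays 351), no stress test → distressed (pays 203).
Solvent: stress test gives 351 − 85 = 266; no stress test gives 203 − 0 = 203. No deviation. ✓
Distressed: no stress test gives 203 − 0 = 203; stress test gives 351 − 164 = 187. No deviation. ✓
Both incentive constraints hold.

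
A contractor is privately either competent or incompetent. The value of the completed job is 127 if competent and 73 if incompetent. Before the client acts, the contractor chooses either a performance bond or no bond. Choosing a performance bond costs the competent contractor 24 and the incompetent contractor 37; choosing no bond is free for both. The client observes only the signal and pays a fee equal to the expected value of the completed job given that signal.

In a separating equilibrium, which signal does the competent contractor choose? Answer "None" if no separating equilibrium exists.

None

Try competent → bond, incompetent → no bond:
  Under separation the client infers type exactly: bond → competent (pays 127), no bond → incompetent (pays 73).
  Competent: bond gives 127 − 24 = 103; no bond gives 73 − 0 = 73. No deviation. ✓
  Incompetent: no bond gives 73 − 0 = 73; bond gives 127 − 37 = 90. Would deviate. ✗
Try competent → no bond, incompetent → bond:
  Under separation the client infers type exactly: no bond → competent (pays 127), bond → incompetent (pays 73).
  Competent: no bond gives 127 − 0 = 127; bond gives 73 − 24 = 49. No deviation. ✓
  Incompetent: bond gives 73 − 37 = 36; no bond gives 127 − 0 = 127. Would deviate. ✗
Neither assignment is incentive-compatible.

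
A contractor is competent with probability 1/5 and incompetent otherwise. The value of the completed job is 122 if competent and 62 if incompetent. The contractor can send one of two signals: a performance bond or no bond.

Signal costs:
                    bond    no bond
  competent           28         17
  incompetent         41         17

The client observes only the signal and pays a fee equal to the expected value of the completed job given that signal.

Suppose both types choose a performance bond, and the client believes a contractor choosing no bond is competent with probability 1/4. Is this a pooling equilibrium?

On the equilibrium path (bond) the client holds the prior 1/5 and pays 1/5·122 + 4/5·62 = 74. Off-path (no bond) belief 1/4 gives 1/4·122 + 3/4·62 = 77.
Competent: bond gives 74 − 28 = 46; no bond gives 77 − 17 = 60. Deviates. ✗
Incompetent: bond gives 74 − 41 = 33; no bond gives 77 − 17 = 60. Deviates. ✗

No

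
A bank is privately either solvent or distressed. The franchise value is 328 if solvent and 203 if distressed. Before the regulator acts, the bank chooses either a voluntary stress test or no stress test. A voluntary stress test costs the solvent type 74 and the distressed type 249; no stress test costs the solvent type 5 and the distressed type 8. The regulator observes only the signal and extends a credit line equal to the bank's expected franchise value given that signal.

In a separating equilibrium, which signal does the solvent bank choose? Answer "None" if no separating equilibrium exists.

stress test

Try solvent → stress test, distressed → no stress test:
  If types separate, stress test earns payment 328 and no stress test earns 203.
  Solvent: stress test gives 328 − 74 = 254; no stress test gives 203 − 5 = 198. No deviation. ✓
  Distressed: no stress test gives 203 − 8 = 195; stress test gives 328 − 249 = 79. No deviation. ✓
Both hold — the solvent type sends stress test.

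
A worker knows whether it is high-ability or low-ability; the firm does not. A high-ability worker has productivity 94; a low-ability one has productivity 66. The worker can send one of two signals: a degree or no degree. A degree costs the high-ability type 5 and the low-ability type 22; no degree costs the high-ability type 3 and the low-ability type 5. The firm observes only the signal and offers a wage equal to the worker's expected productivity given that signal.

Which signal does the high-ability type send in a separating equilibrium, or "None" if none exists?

Try high-ability → degree, low-ability → no degree:
  Under separation the firm infers type exactly: degree → high-ability (pays 94), no degree → low-ability (pays 66).
  High-ability: degree gives 94 − 5 = 89; no degree gives 66 − 3 = 63. No deviation. ✓
  Low-ability: no degree gives 66 − 5 = 61; degree gives 94 − 22 = 72. Would deviate. ✗
Try high-ability → no degree, low-ability → degree:
  Under separation the firm infers type exactly: no degree → high-ability (pays 94), degree → low-ability (pays 66).
  High-ability: no degree gives 94 − 3 = 91; degree gives 66 − 5 = 61. No deviation. ✓
  Low-ability: degree gives 66 − 22 = 44; no degree gives 94 − 5 = 89. Would deviate. ✗
Neither assignment is incentive-compatible.

None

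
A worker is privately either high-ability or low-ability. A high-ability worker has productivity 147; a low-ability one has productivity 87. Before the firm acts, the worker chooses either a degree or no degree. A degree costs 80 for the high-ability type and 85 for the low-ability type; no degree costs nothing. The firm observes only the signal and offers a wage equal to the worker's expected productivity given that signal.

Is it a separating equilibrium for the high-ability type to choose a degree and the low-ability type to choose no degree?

Under separation the firm infers type exactly: degree → high-ability (pays 147), no degree → low-ability (pays 87).
High-ability: degree gives 147 − 80 = 67; no degree gives 87 − 0 = 87. Would deviate. ✗
Low-ability: no degree gives 87 − 0 = 87; degree gives 147 − 85 = 62. No deviation. ✓

No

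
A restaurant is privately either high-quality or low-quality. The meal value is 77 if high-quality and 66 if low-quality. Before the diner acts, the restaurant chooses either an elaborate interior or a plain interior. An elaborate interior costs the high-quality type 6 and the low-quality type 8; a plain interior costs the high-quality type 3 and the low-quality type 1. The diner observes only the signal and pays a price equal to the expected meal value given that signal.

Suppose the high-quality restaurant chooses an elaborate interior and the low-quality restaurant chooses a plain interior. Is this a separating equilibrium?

No

If types separate, elaborate interior earns payment 77 and plain interior earns 66.
High-quality: elaborate interior gives 77 − 6 = 71; plain interior gives 66 − 3 = 63. No deviation. ✓
Low-quality: plain interior gives 66 − 1 = 65; elaborate interior gives 77 − 8 = 69. Would deviate. ✗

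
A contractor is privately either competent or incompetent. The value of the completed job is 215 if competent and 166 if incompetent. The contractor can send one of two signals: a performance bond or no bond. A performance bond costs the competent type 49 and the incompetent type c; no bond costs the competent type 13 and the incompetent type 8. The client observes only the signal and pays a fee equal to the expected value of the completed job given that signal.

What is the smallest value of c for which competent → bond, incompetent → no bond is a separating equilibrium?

57

Under separation: bond → competent (pays 215); no bond → incompetent (pays 166).
Competent: 215 − 49 = 166 ≥ 166 − 13 = 153. Holds regardless of c. ✓
Incompetent: 166 − 8 ≥ 215 − c, so c ≥ 215 − 158 = 57.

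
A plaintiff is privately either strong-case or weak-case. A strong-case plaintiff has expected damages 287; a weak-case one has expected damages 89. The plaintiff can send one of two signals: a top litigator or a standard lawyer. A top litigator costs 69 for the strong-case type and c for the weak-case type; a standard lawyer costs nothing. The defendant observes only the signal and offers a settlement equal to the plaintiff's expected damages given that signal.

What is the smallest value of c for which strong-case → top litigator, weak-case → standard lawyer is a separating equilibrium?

Under separation: top litigator → strong-case (pays 287); standard lawyer → weak-case (pays 89).
Strong-case: 287 − 69 = 218 ≥ 89 − 0 = 89. Holds regardless of c. ✓
Weak-case: 89 − 0 ≥ 287 − c, so c ≥ 287 − 89 = 198.

198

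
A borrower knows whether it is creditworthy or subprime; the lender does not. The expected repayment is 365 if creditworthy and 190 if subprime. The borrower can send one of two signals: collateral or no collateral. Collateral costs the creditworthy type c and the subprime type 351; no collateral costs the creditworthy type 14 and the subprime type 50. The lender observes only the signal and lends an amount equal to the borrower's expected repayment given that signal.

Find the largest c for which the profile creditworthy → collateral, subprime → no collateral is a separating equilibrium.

189

Under separation: collateral → creditworthy (pays 365); no collateral → subprime (pays 190).
Subprime: 190 − 50 = 140 ≥ 365 − 351 = 14. Holds regardless of c. ✓
Creditworthy: 365 − c ≥ 190 − 14, so c ≤ 365 − 176 = 189.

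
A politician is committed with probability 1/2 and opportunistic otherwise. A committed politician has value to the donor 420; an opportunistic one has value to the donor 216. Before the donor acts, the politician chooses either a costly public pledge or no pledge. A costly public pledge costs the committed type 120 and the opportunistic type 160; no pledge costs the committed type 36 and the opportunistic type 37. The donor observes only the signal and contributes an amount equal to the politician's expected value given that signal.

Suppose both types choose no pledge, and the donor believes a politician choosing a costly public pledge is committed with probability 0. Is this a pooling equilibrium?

Yes

At the pooled signal (no pledge) the donor holds the prior 1/2 and pays 1/2·420 + 1/2·216 = 318. Off-path (pledge) belief 0 gives 0·420 + 1·216 = 216.
Committed: no pledge gives 318 − 36 = 282; pledge gives 216 − 120 = 96. Stays. ✓
Opportunistic: no pledge gives 318 − 37 = 281; pledge gives 216 − 160 = 56. Stays. ✓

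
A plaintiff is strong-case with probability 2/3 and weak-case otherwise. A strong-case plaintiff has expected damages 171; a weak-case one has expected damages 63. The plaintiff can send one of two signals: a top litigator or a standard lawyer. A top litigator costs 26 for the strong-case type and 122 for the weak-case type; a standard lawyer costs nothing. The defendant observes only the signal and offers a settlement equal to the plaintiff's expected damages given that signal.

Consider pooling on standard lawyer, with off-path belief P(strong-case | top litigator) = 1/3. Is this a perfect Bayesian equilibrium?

Yes

At the pooled signal (standard lawyer) the defendant holds the prior 2/3 and pays 2/3·171 + 1/3·63 = 135. Off-path (top litigator) belief 1/3 gives 1/3·171 + 2/3·63 = 99.
Strong-case: standard lawyer gives 135 − 0 = 135; top litigator gives 99 − 26 = 73. Stays. ✓
Weak-case: standard lawyer gives 135 − 0 = 135; top litigator gives 99 − 122 = -23. Stays. ✓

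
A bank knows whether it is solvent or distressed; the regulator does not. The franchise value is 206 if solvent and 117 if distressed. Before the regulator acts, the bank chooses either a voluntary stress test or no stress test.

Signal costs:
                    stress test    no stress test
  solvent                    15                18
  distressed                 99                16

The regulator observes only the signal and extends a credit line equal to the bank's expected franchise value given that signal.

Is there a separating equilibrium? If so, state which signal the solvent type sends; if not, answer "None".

Try solvent → stress test, distressed → no stress test:
  Under separation the regulator infers type exactly: stress test → solvent (pays 206), no stress test → distressed (pays 117).
  Solvent: stress test gives 206 − 15 = 191; no stress test gives 117 − 18 = 99. No deviation. ✓
  Distressed: no stress test gives 117 − 16 = 101; stress test gives 206 − 99 = 107. Would deviate. ✗
Try solvent → no stress test, distressed → stress test:
  Under separation the regulator infers type exactly: no stress test → solvent (pays 206), stress test → distressed (pays 117).
  Solvent: no stress test gives 206 − 18 = 188; stress test gives 117 − 15 = 102. No deviation. ✓
  Distressed: stress test gives 117 − 99 = 18; no stress test gives 206 − 16 = 190. Would deviate. ✗
Neither assignment is incentive-compatible.

None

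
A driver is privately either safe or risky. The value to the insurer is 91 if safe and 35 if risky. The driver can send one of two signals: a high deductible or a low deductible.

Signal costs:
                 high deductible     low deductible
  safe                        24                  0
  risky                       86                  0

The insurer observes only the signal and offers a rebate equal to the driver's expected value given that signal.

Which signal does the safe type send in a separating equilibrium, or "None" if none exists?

Try safe → high deductible, risky → low deductible:
  Under separation the insurer infers type exactly: high deductible → safe (pays 91), low deductible → risky (pays 35).
  Safe: high deductible gives 91 − 24 = 67; low deductible gives 35 − 0 = 35. No deviation. ✓
  Risky: low deductible gives 35 − 0 = 35; high deductible gives 91 − 86 = 5. No deviation. ✓
Both hold — the safe type sends high deductible.

high deductible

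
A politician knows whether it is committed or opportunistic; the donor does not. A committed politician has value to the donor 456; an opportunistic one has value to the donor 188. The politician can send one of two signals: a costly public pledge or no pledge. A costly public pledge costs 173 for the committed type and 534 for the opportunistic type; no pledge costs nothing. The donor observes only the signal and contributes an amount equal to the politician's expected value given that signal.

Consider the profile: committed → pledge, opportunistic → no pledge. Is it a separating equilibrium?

Yes

If types separate, pledge earns payment 456 and no pledge earns 188.
Committed: pledge gives 456 − 173 = 283; no pledge gives 188 − 0 = 188. No deviation. ✓
Opportunistic: no pledge gives 188 − 0 = 188; pledge gives 456 − 534 = -78. No deviation. ✓
Both incentive constraints hold.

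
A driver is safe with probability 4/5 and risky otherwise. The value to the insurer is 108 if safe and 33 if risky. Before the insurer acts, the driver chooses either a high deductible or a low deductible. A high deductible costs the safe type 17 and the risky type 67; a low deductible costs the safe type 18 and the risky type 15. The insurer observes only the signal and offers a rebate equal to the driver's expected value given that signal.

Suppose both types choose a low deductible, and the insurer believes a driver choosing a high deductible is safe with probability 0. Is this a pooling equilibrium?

Yes

At the pooled signal (low deductible) the insurer holds the prior 4/5 and pays 4/5·108 + 1/5·33 = 93. Off-path (high deductible) belief 0 gives 0·108 + 1·33 = 33.
Safe: low deductible gives 93 − 18 = 75; high deductible gives 33 − 17 = 16. Stays. ✓
Risky: low deductible gives 93 − 15 = 78; high deductible gives 33 − 67 = -34. Stays. ✓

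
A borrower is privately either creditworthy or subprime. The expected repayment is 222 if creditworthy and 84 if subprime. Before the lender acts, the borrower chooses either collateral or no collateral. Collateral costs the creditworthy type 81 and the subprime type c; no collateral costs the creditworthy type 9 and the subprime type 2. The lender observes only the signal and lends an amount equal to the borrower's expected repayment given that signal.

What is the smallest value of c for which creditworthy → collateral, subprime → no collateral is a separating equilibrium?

Under separation: collateral → creditworthy (pays 222); no collateral → subprime (pays 84).
Creditworthy: 222 − 81 = 141 ≥ 84 − 9 = 75. Holds regardless of c. ✓
Subprime: 84 − 2 ≥ 222 − c, so c ≥ 222 − 82 = 140.

140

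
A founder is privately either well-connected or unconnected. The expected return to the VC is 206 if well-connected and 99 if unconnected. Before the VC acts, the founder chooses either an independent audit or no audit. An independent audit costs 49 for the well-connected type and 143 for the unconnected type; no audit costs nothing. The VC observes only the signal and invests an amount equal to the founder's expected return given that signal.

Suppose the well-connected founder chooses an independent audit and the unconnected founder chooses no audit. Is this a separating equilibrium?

Yes

Under separation the VC infers type exactly: audit → well-connected (pays 206), no audit → unconnected (pays 99).
Well-connected: audit gives 206 − 49 = 157; no audit gives 99 − 0 = 99. No deviation. ✓
Unconnected: no audit gives 99 − 0 = 99; audit gives 206 − 143 = 63. No deviation. ✓
Neither type gains from mimicking the other.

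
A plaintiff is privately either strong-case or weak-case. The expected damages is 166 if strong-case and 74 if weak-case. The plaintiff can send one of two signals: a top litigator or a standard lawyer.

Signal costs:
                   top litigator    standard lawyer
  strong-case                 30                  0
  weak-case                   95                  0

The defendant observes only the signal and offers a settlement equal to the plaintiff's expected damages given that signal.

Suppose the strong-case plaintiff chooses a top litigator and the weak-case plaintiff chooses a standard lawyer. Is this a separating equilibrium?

Yes

If types separate, top litigator earns payment 166 and standard lawyer earns 74.
Strong-case: top litigator gives 166 − 30 = 136; standard lawyer gives 74 − 0 = 74. No deviation. ✓
Weak-case: standard lawyer gives 74 − 0 = 74; top litigator gives 166 − 95 = 71. No deviation. ✓
Both incentive constraints hold.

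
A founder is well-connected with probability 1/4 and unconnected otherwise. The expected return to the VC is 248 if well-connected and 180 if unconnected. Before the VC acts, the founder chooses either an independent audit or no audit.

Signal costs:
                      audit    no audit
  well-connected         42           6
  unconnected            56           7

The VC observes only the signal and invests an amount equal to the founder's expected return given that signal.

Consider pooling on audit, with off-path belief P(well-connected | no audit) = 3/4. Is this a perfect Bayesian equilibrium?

On the equilibrium path (audit) the VC holds the prior 1/4 and pays 1/4·248 + 3/4·180 = 197. Off-path (no audit) belief 3/4 gives 3/4·248 + 1/4·180 = 231.
Well-connected: audit gives 197 − 42 = 155; no audit gives 231 − 6 = 225. Deviates. ✗
Unconnected: audit gives 197 − 56 = 141; no audit gives 231 − 7 = 224. Deviates. ✗

No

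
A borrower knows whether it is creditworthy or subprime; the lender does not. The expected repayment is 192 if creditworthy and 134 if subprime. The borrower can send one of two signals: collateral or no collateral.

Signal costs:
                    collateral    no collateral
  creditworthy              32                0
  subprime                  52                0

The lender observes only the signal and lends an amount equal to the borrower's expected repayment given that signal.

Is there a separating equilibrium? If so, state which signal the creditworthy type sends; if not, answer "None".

Try creditworthy → collateral, subprime → no collateral:
  If types separate, collateral earns payment 192 and no collateral earns 134.
  Creditworthy: collateral gives 192 − 32 = 160; no collateral gives 134 − 0 = 134. No deviation. ✓
  Subprime: no collateral gives 134 − 0 = 134; collateral gives 192 − 52 = 140. Would deviate. ✗
Try creditworthy → no collateral, subprime → collateral:
  If types separate, no collateral earns payment 192 and collateral earns 134.
  Creditworthy: no collateral gives 192 − 0 = 192; collateral gives 134 − 32 = 102. No deviation. ✓
  Subprime: collateral gives 134 − 52 = 82; no collateral gives 192 − 0 = 192. Would deviate. ✗
Neither assignment is incentive-compatible.

None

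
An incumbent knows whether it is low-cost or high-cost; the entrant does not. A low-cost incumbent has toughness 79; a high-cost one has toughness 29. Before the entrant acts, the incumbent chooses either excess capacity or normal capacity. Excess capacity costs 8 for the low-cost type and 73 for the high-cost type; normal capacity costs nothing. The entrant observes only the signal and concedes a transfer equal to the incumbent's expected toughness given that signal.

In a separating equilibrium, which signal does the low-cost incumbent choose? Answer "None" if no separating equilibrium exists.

excess capacity

Try low-cost → excess capacity, high-cost → normal capacity:
  Under separation the entrant infers type exactly: excess capacity → low-cost (pays 79), normal capacity → high-cost (pays 29).
  Low-cost: excess capacity gives 79 − 8 = 71; normal capacity gives 29 − 0 = 29. No deviation. ✓
  High-cost: normal capacity gives 29 − 0 = 29; excess capacity gives 79 − 73 = 6. No deviation. ✓
Both hold — the low-cost type sends excess capacity.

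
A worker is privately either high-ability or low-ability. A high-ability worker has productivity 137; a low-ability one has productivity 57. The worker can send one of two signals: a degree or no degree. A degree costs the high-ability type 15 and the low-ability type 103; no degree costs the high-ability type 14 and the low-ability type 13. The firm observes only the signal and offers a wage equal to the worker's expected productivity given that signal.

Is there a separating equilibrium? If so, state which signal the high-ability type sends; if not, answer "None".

Try high-ability → degree, low-ability → no degree:
  Under separation the firm infers type exactly: degree → high-ability (pays 137), no degree → low-ability (pays 57).
  High-ability: degree gives 137 − 15 = 122; no degree gives 57 − 14 = 43. No deviation. ✓
  Low-ability: no degree gives 57 − 13 = 44; degree gives 137 − 103 = 34. No deviation. ✓
Both hold — the high-ability type sends degree.

degree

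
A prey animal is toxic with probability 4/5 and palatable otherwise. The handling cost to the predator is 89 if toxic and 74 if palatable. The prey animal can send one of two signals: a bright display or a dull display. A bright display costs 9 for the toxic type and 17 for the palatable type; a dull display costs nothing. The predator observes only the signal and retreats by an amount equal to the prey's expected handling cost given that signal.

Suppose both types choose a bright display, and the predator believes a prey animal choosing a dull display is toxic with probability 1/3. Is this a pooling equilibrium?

On the equilibrium path (bright display) the predator holds the prior 4/5 and pays 4/5·89 + 1/5·74 = 86. Off-path (dull display) belief 1/3 gives 1/3·89 + 2/3·74 = 79.
Toxic: bright display gives 86 − 9 = 77; dull display gives 79 − 0 = 79. Deviates. ✗
Palatable: bright display gives 86 − 17 = 69; dull display gives 79 − 0 = 79. Deviates. ✗

No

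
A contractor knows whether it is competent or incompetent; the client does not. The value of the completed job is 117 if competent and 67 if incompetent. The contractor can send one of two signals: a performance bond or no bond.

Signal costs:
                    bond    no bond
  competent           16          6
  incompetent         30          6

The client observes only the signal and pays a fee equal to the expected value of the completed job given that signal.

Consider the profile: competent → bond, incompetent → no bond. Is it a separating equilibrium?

If types separate, bond earns payment 117 and no bond earns 67.
Competent: bond gives 117 − 16 = 101; no bond gives 67 − 6 = 61. No deviation. ✓
Incompetent: no bond gives 67 − 6 = 61; bond gives 117 − 30 = 87. Would deviate. ✗

No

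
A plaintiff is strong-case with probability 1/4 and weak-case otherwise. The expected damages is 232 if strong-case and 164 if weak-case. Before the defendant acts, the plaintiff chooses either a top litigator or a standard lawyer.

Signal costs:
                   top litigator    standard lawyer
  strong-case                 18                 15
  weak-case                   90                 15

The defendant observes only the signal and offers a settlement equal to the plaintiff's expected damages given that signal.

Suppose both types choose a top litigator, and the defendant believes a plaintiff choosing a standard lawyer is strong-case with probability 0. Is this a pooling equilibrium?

No

At the pooled signal (top litigator) the defendant holds the prior 1/4 and pays 1/4·232 + 3/4·164 = 181. Off-path (standard lawyer) belief 0 gives 0·232 + 1·164 = 164.
Strong-case: top litigator gives 181 − 18 = 163; standard lawyer gives 164 − 15 = 149. Stays. ✓
Weak-case: top litigator gives 181 − 90 = 91; standard lawyer gives 164 − 15 = 149. Deviates. ✗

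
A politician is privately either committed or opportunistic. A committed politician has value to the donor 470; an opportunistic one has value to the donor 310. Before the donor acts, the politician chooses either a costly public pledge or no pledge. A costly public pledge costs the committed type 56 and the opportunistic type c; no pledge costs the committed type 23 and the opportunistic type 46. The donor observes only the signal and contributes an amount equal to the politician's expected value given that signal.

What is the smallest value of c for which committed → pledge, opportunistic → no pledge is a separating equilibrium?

Under separation: pledge → committed (pays 470); no pledge → opportunistic (pays 310).
Committed: 470 − 56 = 414 ≥ 310 − 23 = 287. Holds regardless of c. ✓
Opportunistic: 310 − 46 ≥ 470 − c, so c ≥ 470 − 264 = 206.

206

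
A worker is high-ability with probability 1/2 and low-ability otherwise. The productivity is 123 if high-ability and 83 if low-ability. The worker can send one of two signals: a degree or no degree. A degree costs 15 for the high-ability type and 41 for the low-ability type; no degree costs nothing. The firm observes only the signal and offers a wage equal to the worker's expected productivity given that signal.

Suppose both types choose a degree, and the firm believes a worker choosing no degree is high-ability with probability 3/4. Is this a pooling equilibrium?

At the pooled signal (degree) the firm holds the prior 1/2 and pays 1/2·123 + 1/2·83 = 103. Off-path (no degree) belief 3/4 gives 3/4·123 + 1/4·83 = 113.
High-ability: degree gives 103 − 15 = 88; no degree gives 113 − 0 = 113. Deviates. ✗
Low-ability: degree gives 103 − 41 = 62; no degree gives 113 − 0 = 113. Deviates. ✗

No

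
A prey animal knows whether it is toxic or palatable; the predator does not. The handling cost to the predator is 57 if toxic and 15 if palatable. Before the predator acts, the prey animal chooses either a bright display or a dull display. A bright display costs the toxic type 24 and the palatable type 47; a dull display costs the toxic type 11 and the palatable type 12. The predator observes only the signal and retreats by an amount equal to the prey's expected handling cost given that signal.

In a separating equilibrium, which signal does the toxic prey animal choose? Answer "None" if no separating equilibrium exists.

Try toxic → bright display, palatable → dull display:
  Under separation the predator infers type exactly: bright display → toxic (pays 57), dull display → palatable (pays 15).
  Toxic: bright display gives 57 − 24 = 33; dull display gives 15 − 11 = 4. No deviation. ✓
  Palatable: dull display gives 15 − 12 = 3; bright display gives 57 − 47 = 10. Would deviate. ✗
Try toxic → dull display, palatable → bright display:
  Under separation the predator infers type exactly: dull display → toxic (pays 57), bright display → palatable (pays 15).
  Toxic: dull display gives 57 − 11 = 46; bright display gives 15 − 24 = -9. No deviation. ✓
  Palatable: bright display gives 15 − 47 = -32; dull display gives 57 − 12 = 45. Would deviate. ✗
Neither assignment is incentive-compatible.

None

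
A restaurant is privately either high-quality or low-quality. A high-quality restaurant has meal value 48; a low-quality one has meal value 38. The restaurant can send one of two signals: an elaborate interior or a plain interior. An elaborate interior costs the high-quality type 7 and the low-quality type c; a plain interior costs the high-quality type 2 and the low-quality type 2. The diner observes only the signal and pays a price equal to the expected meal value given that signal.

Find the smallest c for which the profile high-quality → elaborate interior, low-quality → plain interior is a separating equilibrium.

12

Under separation: elaborate interior → high-quality (pays 48); plain interior → low-quality (pays 38).
High-quality: 48 − 7 = 41 ≥ 38 − 2 = 36. Holds regardless of c. ✓
Low-quality: 38 − 2 ≥ 48 − c, so c ≥ 48 − 36 = 12.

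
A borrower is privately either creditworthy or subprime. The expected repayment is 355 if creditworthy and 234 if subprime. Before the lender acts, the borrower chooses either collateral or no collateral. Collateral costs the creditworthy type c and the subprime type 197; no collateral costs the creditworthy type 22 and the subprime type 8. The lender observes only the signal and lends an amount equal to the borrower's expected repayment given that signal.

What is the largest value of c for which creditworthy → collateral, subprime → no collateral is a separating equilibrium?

143

Under separation: collateral → creditworthy (pays 355); no collateral → subprime (pays 234).
Subprime: 234 − 8 = 226 ≥ 355 − 197 = 158. Holds regardless of c. ✓
Creditworthy: 355 − c ≥ 234 − 22, so c ≤ 355 − 212 = 143.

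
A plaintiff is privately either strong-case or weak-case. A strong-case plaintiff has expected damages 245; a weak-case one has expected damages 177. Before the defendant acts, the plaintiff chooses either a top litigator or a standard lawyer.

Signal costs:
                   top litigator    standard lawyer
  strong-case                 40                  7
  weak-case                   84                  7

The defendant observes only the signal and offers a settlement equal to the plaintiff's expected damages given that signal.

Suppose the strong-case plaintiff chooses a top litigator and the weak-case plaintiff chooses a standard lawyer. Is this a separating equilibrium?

Under separation the defendant infers type exactly: top litigator → strong-case (pays 245), standard lawyer → weak-case (pays 177).
Strong-case: top litigator gives 245 − 40 = 205; standard lawyer gives 177 − 7 = 170. No deviation. ✓
Weak-case: standard lawyer gives 177 − 7 = 170; top litigator gives 245 − 84 = 161. No deviation. ✓
Neither type gains from mimicking the other.

Yes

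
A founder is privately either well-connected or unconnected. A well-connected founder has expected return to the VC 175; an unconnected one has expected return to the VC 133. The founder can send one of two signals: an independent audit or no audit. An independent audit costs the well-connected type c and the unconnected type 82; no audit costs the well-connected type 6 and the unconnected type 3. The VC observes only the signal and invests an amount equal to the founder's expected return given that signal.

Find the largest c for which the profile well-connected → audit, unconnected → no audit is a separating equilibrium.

48

Under separation: audit → well-connected (pays 175); no audit → unconnected (pays 133).
Unconnected: 133 − 3 = 130 ≥ 175 − 82 = 93. Holds regardless of c. ✓
Well-connected: 175 − c ≥ 133 − 6, so c ≤ 175 − 127 = 48.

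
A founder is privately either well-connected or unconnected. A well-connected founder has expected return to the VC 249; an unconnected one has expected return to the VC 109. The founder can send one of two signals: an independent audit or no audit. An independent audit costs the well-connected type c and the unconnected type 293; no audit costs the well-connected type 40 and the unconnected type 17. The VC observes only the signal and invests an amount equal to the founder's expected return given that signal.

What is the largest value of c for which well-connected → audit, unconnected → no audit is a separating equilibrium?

180

Under separation: audit → well-connected (pays 249); no audit → unconnected (pays 109).
Unconnected: 109 − 17 = 92 ≥ 249 − 293 = -44. Holds regardless of c. ✓
Well-connected: 249 − c ≥ 109 − 40, so c ≤ 249 − 69 = 180.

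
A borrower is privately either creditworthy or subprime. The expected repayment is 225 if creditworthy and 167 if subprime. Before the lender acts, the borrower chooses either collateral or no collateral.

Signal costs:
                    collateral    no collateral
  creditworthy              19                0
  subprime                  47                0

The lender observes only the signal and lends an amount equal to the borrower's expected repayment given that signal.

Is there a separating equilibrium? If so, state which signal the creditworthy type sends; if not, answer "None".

None

Try creditworthy → collateral, subprime → no collateral:
  Under separation the lender infers type exactly: collateral → creditworthy (pays 225), no collateral → subprime (pays 167).
  Creditworthy: collateral gives 225 − 19 = 206; no collateral gives 167 − 0 = 167. No deviation. ✓
  Subprime: no collateral gives 167 − 0 = 167; collateral gives 225 − 47 = 178. Would deviate. ✗
Try creditworthy → no collateral, subprime → collateral:
  Under separation the lender infers type exactly: no collateral → creditworthy (pays 225), collateral → subprime (pays 167).
  Creditworthy: no collateral gives 225 − 0 = 225; collateral gives 167 − 19 = 148. No deviation. ✓
  Subprime: collateral gives 167 − 47 = 120; no collateral gives 225 − 0 = 225. Would deviate. ✗
Neither assignment is incentive-compatible.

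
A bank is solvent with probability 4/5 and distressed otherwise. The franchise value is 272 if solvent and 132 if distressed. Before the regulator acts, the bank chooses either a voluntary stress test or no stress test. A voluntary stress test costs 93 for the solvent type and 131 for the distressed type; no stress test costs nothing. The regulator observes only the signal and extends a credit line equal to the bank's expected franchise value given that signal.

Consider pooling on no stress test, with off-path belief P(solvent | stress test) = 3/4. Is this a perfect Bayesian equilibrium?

Yes

At the pooled signal (no stress test) the regulator holds the prior 4/5 and pays 4/5·272 + 1/5·132 = 244. Off-path (stress test) belief 3/4 gives 3/4·272 + 1/4·132 = 237.
Solvent: no stress test gives 244 − 0 = 244; stress test gives 237 − 93 = 144. Stays. ✓
Distressed: no stress test gives 244 − 0 = 244; stress test gives 237 − 131 = 106. Stays. ✓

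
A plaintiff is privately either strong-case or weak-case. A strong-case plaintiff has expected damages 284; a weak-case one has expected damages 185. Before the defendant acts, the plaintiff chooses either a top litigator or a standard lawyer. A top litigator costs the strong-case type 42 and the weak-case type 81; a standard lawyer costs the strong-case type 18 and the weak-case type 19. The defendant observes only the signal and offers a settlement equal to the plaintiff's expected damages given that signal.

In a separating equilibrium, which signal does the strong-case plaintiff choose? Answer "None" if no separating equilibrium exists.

Try strong-case → top litigator, weak-case → standard lawyer:
  If types separate, top litigator earns payment 284 and standard lawyer earns 185.
  Strong-case: top litigator gives 284 − 42 = 242; standard lawyer gives 185 − 18 = 167. No deviation. ✓
  Weak-case: standard lawyer gives 185 − 19 = 166; top litigator gives 284 − 81 = 203. Would deviate. ✗
Try strong-case → standard lawyer, weak-case → top litigator:
  If types separate, standard lawyer earns payment 284 and top litigator earns 185.
  Strong-case: standard lawyer gives 284 − 18 = 266; top litigator gives 185 − 42 = 143. No deviation. ✓
  Weak-case: top litigator gives 185 − 81 = 104; standard lawyer gives 284 − 19 = 265. Would deviate. ✗
Neither assignment is incentive-compatible.

None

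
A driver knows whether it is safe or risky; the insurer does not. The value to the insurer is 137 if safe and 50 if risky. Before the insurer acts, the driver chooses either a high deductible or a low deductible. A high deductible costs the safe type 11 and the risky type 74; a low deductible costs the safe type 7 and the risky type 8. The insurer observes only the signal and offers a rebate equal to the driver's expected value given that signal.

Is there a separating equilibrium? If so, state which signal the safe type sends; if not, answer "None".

None

Try safe → high deductible, risky → low deductible:
  Under separation the insurer infers type exactly: high deductible → safe (pays 137), low deductible → risky (pays 50).
  Safe: high deductible gives 137 − 11 = 126; low deductible gives 50 − 7 = 43. No deviation. ✓
  Risky: low deductible gives 50 − 8 = 42; high deductible gives 137 − 74 = 63. Would deviate. ✗
Try safe → low deductible, risky → high deductible:
  Under separation the insurer infers type exactly: low deductible → safe (pays 137), high deductible → risky (pays 50).
  Safe: low deductible gives 137 − 7 = 130; high deductible gives 50 − 11 = 39. No deviation. ✓
  Risky: high deductible gives 50 − 74 = -24; low deductible gives 137 − 8 = 129. Would deviate. ✗
Neither assignment is incentive-compatible.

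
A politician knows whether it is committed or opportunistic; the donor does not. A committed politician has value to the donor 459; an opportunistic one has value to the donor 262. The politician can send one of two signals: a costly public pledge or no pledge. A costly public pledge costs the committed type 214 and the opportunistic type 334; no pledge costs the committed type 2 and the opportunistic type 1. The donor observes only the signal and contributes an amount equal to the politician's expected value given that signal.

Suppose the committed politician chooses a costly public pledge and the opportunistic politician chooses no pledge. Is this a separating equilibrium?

Under separation the donor infers type exactly: pledge → committed (pays 459), no pledge → opportunistic (pays 262).
Committed: pledge gives 459 − 214 = 245; no pledge gives 262 − 2 = 260. Would deviate. ✗
Opportunistic: no pledge gives 262 − 1 = 261; pledge gives 459 − 334 = 125. No deviation. ✓

No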